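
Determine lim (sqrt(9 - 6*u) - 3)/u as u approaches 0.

Substitution gives 0/0. Multiply numerator and denominator by the conjugate √(9 - 6u) + √9.
The numerator becomes (9 - 6u) − 9 = -6u, so the expression simplifies to -6/(√(9 - 6u) + √9).
Letting u → 0 gives -6/(2√9) = -1.

-1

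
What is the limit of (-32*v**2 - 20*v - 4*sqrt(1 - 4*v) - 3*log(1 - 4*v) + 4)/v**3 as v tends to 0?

80

Substitution gives 0/0; apply L'Hôpital's rule 3 times.
After differentiating numerator and denominator 3 times the quotient is (384/(1 - 4*v)^3 - 96*(4*v - 1)^3/(1 - 4*v)^(11/2))/(6); at v = 0 this is 80.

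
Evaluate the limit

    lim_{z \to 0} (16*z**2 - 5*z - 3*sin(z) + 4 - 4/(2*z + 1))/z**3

Substitution gives 0/0; apply L'Hôpital's rule 3 times.
After differentiating numerator and denominator 3 times the quotient is (3*cos(z) + 192/(2*z + 1)^4)/(6); at z = 0 this is 65/2.

65/2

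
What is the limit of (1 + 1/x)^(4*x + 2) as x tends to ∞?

The base → 1 and the exponent → ∞: a 1^∞ form.
Take logarithms: (4x + 2)·ln(1 + 1/x). Since ln(1+u) ~ u for small u, this behaves like (4x)·(1/x) → 4.
So the limit is e^(4).

e^(4)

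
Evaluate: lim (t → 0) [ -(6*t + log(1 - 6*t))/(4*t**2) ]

Direct substitution gives 0/0.
Apply L'Hôpital: lim (6 - 6/(1 - 6*t))/(-8*t), still 0/0.
After 2 applications of L'Hôpital's rule the quotient is (-36/(1 - 6*t)^2)/(-8); substituting t = 0 gives 9/2.

9/2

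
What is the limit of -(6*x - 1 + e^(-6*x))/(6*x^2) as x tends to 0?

-3

Direct substitution gives 0/0.
Apply L'Hôpital: lim (6 - 6*e^(-6*x))/(-12*x), still 0/0.
After 2 applications of L'Hôpital's rule the quotient is (36*e^(-6*x))/(-12); substituting x = 0 gives -3.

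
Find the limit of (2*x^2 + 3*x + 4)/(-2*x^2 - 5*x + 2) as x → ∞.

Numerator and denominator both have degree 2.
Dividing every term by x^2, all lower-order terms vanish and the limit is the ratio of leading coefficients, 2/(-2) = -1.

-1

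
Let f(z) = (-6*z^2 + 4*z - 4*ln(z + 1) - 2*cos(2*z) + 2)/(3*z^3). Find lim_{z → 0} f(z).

-4/9

Substitution gives 0/0 (the numerator vanishes to order 3).
Expand each term to order z^3: the coefficient of z^3 in -2·cos(2z) is 0 and in -4·ln(1 + z) is -4/3.
Lower-order terms cancel with the polynomial part, so the numerator is (-4/3)·z^3 + o(z^3), and the limit is (-4/3)/(3) = -4/9.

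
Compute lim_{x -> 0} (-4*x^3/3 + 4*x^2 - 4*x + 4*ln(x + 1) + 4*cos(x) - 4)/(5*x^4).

Substitution gives 0/0 (the numerator vanishes to order 4).
Expand each term to order x^4: the coefficient of x^4 in 4·ln(1 + x) is -1 and in 4·cos(x) is 1/6.
Lower-order terms cancel with the polynomial part, so the numerator is (-5/6)·x^4 + o(x^4), and the limit is (-5/6)/(5) = -1/6.

-1/6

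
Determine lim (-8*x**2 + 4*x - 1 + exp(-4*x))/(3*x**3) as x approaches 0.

Direct substitution gives 0/0.
Apply L'Hôpital: lim (-16*x + 4 - 4*e^(-4*x))/(9*x^2), still 0/0.
Apply L'Hôpital: lim (-16 + 16*e^(-4*x))/(18*x), still 0/0.
After 3 applications of L'Hôpital's rule the quotient is (-64*e^(-4*x))/(18); substituting x = 0 gives -32/9.

-32/9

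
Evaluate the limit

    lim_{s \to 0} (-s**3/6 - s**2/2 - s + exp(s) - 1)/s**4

1/24

Direct substitution gives 0/0.
Apply L'Hôpital: lim (-s^2/2 - s + e^(s) - 1)/(4*s^3), still 0/0.
Apply L'Hôpital: lim (-s + e^(s) - 1)/(12*s^2), still 0/0.
Apply L'Hôpital: lim (e^(s) - 1)/(24*s), still 0/0.
After 4 applications of L'Hôpital's rule the quotient is (e^(s))/(24); substituting s = 0 gives 1/24.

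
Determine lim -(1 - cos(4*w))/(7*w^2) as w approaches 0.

Substitution gives 0/0.
Use (1 − cos u)/u² → 1/2 with u = 4w: the limit is 4²/(2·(-7)) = -8/7.

-8/7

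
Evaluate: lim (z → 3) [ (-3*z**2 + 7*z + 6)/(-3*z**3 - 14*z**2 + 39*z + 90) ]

Direct substitution gives 0/0, so factor. Both numerator and denominator have (z - 3) as a factor.
After cancelling, the expression reduces to (-3*z - 2)/(-3*z^2 - 23*z - 30).
Substituting z = 3 gives 11/126.

11/126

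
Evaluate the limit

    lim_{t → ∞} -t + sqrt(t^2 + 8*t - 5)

An ∞ − ∞ form. Rationalising with the conjugate, the difference becomes (8t - 5) / (√(t^2 + 8*t - 5) + t).
For large t the denominator behaves like 2·t, so the quotient tends to 8/2 = 4.

4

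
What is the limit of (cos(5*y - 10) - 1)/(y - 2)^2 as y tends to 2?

-25/2

Direct substitution gives 0/0.
Apply L'Hôpital: lim (-5*sin(5*y - 10))/(2*y - 4), still 0/0.
After 2 applications of L'Hôpital's rule the quotient is (-25*cos(5*y - 10))/(2); substituting y = 2 gives -25/2.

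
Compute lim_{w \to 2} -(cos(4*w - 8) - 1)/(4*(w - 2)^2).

Direct substitution gives 0/0.
Apply L'Hôpital: lim (-4*sin(4*w - 8))/(16 - 8*w), still 0/0.
After 2 applications of L'Hôpital's rule the quotient is (-16*cos(4*w - 8))/(-8); substituting w = 2 gives 2.

2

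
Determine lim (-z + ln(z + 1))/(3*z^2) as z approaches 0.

Direct substitution gives 0/0.
Apply L'Hôpital: lim (-1 + 1/(z + 1))/(6*z), still 0/0.
After 2 applications of L'Hôpital's rule the quotient is (-1/(z + 1)^2)/(6); substituting z = 0 gives -1/6.

-1/6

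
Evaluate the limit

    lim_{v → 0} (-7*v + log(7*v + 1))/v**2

Direct substitution gives 0/0.
Apply L'Hôpital: lim (-7 + 7/(7*v + 1))/(2*v), still 0/0.
After 2 applications of L'Hôpital's rule the quotient is (-49/(7*v + 1)^2)/(2); substituting v = 0 gives -49/2.

-49/2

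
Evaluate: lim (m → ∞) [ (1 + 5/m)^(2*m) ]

Let L be the limit and take ln: ln L = lim (2m)·ln(1 + 5/m) = lim (2m)·(5/m + O(1/m²)) = 10.
Hence L = e^(10).

e^(10)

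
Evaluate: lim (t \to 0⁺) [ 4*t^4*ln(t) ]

This is a 0·(−∞) form. Rewrite as 4·ln(t) / t^(−4) and apply L'Hôpital:
the derivative quotient is 4·(1/t) / (−4·t^(−5)) = (-4/4)·t^4 → 0.

0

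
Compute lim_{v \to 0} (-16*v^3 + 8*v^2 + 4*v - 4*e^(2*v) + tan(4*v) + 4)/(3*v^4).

-8/9

Substitution gives 0/0; apply L'Hôpital's rule 4 times.
After differentiating numerator and denominator 4 times the quotient is (-64*e^(2*v) + 6144*tan(4*v)^5 + 10240*tan(4*v)^3 + 4096*tan(4*v))/(72); at v = 0 this is -8/9.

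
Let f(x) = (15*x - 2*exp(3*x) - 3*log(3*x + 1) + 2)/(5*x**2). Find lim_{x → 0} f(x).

Substitution gives 0/0; apply L'Hôpital's rule 2 times.
After differentiating numerator and denominator 2 times the quotient is (-18*e^(3*x) + 27/(3*x + 1)^2)/(10); at x = 0 this is 9/10.

9/10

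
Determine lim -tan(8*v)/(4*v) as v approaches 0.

-2

Substitution gives 0/0.
Since tan(u)/u → 1 as u → 0, tan(8v)/(8v) → 1 and the limit is 8/(-4) = -2.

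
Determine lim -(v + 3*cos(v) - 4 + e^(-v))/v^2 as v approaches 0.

1

Substitution gives 0/0; apply L'Hôpital's rule 2 times.
After differentiating numerator and denominator 2 times the quotient is (-3*cos(v) + e^(-v))/(-2); at v = 0 this is 1.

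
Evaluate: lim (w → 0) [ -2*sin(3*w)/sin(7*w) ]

-6/7

Substitution gives 0/0.
Divide numerator and denominator by w: sin(3w)/w → 3 and sin(7w)/w → 7, so the limit is -2·3/7 = -6/7.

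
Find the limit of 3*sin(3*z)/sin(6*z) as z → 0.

3/2

Substitution gives 0/0.
Divide numerator and denominator by z: sin(3z)/z → 3 and sin(6z)/z → 6, so the limit is 3·3/6 = 3/2.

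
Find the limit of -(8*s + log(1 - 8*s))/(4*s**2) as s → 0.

Direct substitution gives 0/0.
Apply L'Hôpital: lim (8 - 8/(1 - 8*s))/(-8*s), still 0/0.
After 2 applications of L'Hôpital's rule the quotient is (-64/(1 - 8*s)^2)/(-8); substituting s = 0 gives 8.

8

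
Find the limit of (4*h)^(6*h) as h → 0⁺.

Base → 0⁺ and exponent → 0⁺: a 0^0 form.
Take logs: 6h·ln(4h). This is 0·(−∞); rewriting as ln(4h)/(1/(6h)) and applying L'Hôpital gives 0.
Hence the limit is e^0 = 1.

1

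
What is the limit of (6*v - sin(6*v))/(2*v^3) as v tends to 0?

Direct substitution gives 0/0.
Apply L'Hôpital: lim (6 - 6*cos(6*v))/(6*v^2), still 0/0.
Apply L'Hôpital: lim (36*sin(6*v))/(12*v), still 0/0.
After 3 applications of L'Hôpital's rule the quotient is (216*cos(6*v))/(12); substituting v = 0 gives 18.

18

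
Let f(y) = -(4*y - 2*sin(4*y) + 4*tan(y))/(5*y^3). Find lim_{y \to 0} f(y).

Substitution gives 0/0; apply L'Hôpital's rule 3 times.
After differentiating numerator and denominator 3 times the quotient is (128*cos(4*y) + 24*tan(y)^4 + 32*tan(y)^2 + 8)/(-30); at y = 0 this is -68/15.

-68/15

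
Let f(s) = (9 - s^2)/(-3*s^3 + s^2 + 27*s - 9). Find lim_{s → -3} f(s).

Since s = -3 makes numerator and denominator zero, (s + 3) divides both.
Cancelling it gives (3 - s)/(-3*s^2 + 10*s - 3); now plug in s = -3 to get -1/10.

-1/10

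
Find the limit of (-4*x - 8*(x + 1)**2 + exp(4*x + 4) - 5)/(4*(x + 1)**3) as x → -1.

8/3

Direct substitution gives 0/0.
Apply L'Hôpital: lim (-16*x + 4*e^(4*x + 4) - 20)/(12*(x + 1)^2), still 0/0.
Apply L'Hôpital: lim (16*e^(4*x + 4) - 16)/(24*x + 24), still 0/0.
After 3 applications of L'Hôpital's rule the quotient is (64*e^(4*x + 4))/(24); substituting x = -1 gives 8/3.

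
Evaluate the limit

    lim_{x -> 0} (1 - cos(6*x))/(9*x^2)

2

Substitution gives 0/0.
Use (1 − cos u)/u² → 1/2 with u = 6x: the limit is 6²/(2·9) = 2.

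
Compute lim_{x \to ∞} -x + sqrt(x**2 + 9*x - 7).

9/2

This has the form ∞ − ∞. Multiply and divide by the conjugate √(x^2 + 9*x - 7) + x.
That gives (9x - 7) / (√(x^2 + 9*x - 7) + x).
Divide numerator and denominator by x: the limit is 9/(2·1) = 9/2.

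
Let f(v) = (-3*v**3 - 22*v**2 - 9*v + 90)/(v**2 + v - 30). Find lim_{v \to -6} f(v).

69/11

Since v = -6 makes numerator and denominator zero, (v + 6) divides both.
Cancelling it gives (-3*v^2 - 4*v + 15)/(v - 5); now plug in v = -6 to get 69/11.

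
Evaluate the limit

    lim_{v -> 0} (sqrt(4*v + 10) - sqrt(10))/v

√(10)/5

Substitution gives 0/0. Multiply numerator and denominator by the conjugate √(10 + 4v) + √10.
The numerator becomes (10 + 4v) − 10 = 4v, so the expression simplifies to 4/(√(10 + 4v) + √10).
Letting v → 0 gives 4/(2√10) = √(10)/5.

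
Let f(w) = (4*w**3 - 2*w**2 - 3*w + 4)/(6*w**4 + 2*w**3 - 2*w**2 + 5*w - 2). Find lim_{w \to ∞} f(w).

The denominator has degree 4 and the numerator degree 3. Dividing numerator and denominator by w^4 sends every term to 0 except the leading denominator term, so the limit is 0.

0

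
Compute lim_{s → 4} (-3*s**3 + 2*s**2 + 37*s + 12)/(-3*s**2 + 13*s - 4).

At s = 4 both the top and bottom vanish — a removable singularity. Factoring out (s - 4) from each leaves (-3*s^2 - 10*s - 3)/(1 - 3*s), which at s = 4 equals 91/11.

91/11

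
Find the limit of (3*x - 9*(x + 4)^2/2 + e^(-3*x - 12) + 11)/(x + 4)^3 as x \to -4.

-9/2

Direct substitution gives 0/0.
Apply L'Hôpital: lim (-9*x - 3*e^(-3*x - 12) - 33)/(3*(x + 4)^2), still 0/0.
Apply L'Hôpital: lim (9*e^(-3*x - 12) - 9)/(6*x + 24), still 0/0.
After 3 applications of L'Hôpital's rule the quotient is (-27*e^(-3*x - 12))/(6); substituting x = -4 gives -9/2.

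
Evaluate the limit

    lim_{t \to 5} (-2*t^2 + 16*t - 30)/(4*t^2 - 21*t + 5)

Since t = 5 makes numerator and denominator zero, (t - 5) divides both.
Cancelling it gives (6 - 2*t)/(4*t - 1); now plug in t = 5 to get -4/19.

-4/19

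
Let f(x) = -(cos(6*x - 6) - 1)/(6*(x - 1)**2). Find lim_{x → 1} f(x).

3

Direct substitution gives 0/0.
Apply L'Hôpital: lim (-6*sin(6*x - 6))/(12 - 12*x), still 0/0.
After 2 applications of L'Hôpital's rule the quotient is (-36*cos(6*x - 6))/(-12); substituting x = 1 gives 3.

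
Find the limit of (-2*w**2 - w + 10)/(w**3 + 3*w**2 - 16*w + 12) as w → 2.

Direct substitution gives 0/0, so factor. Both numerator and denominator have (w - 2) as a factor.
After cancelling, the expression reduces to (-2*w - 5)/(w^2 + 5*w - 6).
Substituting w = 2 gives -9/8.

-9/8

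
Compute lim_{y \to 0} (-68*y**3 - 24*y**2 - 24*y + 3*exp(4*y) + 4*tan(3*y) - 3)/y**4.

Substitution gives 0/0; apply L'Hôpital's rule 4 times.
After differentiating numerator and denominator 4 times the quotient is (768*e^(4*y) + 7776*tan(3*y)^5 + 12960*tan(3*y)^3 + 5184*tan(3*y))/(24); at y = 0 this is 32.

32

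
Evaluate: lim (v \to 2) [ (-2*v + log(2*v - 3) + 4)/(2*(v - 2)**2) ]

Direct substitution gives 0/0.
Apply L'Hôpital: lim (-2 + 2/(2*v - 3))/(4*v - 8), still 0/0.
After 2 applications of L'Hôpital's rule the quotient is (-4/(2*v - 3)^2)/(4); substituting v = 2 gives -1.

-1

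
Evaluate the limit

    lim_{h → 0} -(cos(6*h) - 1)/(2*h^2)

9

Direct substitution gives 0/0.
Apply L'Hôpital: lim (-6*sin(6*h))/(-4*h), still 0/0.
After 2 applications of L'Hôpital's rule the quotient is (-36*cos(6*h))/(-4); substituting h = 0 gives 9.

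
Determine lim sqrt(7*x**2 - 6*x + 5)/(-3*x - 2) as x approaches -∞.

√(7)/3

For large |x|, √(7*x^2 - 6*x + 5) ≈ √7·|x| and the denominator ≈ -3x.
Since x → −∞, |x| = −x, giving −√7/(-3) = √(7)/3.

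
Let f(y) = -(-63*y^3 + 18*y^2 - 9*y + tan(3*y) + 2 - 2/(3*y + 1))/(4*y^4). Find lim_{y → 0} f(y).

Substitution gives 0/0 (the numerator vanishes to order 4).
Expand each term to order y^4: the coefficient of y^4 in tan(3y) is 0 and in -2·1/(1 + 3y) is -162.
Lower-order terms cancel with the polynomial part, so the numerator is (-162)·y^4 + o(y^4), and the limit is (-162)/(-4) = 81/2.

81/2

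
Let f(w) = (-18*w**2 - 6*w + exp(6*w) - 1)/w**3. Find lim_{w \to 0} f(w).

36

Direct substitution gives 0/0.
Apply L'Hôpital: lim (-36*w + 6*e^(6*w) - 6)/(3*w^2), still 0/0.
Apply L'Hôpital: lim (36*e^(6*w) - 36)/(6*w), still 0/0.
After 3 applications of L'Hôpital's rule the quotient is (216*e^(6*w))/(6); substituting w = 0 gives 36.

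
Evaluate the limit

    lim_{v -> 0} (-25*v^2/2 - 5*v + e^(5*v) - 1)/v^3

Direct substitution gives 0/0.
Apply L'Hôpital: lim (-25*v + 5*e^(5*v) - 5)/(3*v^2), still 0/0.
Apply L'Hôpital: lim (25*e^(5*v) - 25)/(6*v), still 0/0.
After 3 applications of L'Hôpital's rule the quotient is (125*e^(5*v))/(6); substituting v = 0 gives 125/6.

125/6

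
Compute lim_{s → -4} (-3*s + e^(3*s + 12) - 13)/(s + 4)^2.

9/2

Direct substitution gives 0/0.
Apply L'Hôpital: lim (3*e^(3*s + 12) - 3)/(2*s + 8), still 0/0.
After 2 applications of L'Hôpital's rule the quotient is (9*e^(3*s + 12))/(2); substituting s = -4 gives 9/2.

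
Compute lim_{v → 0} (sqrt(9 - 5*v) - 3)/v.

A 0/0 form; rationalise with √(9 - 5v) + √9. This collapses the numerator to -5v, leaving -5/(√(9 - 5v) + √9) → -5/(2√9) = -5/6.

-5/6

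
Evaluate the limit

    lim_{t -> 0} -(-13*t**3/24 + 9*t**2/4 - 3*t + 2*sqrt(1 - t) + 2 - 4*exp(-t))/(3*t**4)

Substitution gives 0/0; apply L'Hôpital's rule 4 times.
After differentiating numerator and denominator 4 times the quotient is (-4*e^(-t) - 15/(8*(1 - t)^(7/2)))/(-72); at t = 0 this is 47/576.

47/576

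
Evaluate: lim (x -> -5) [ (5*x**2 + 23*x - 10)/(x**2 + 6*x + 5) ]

27/4

Direct substitution gives 0/0, so factor. Both numerator and denominator have (x + 5) as a factor.
After cancelling, the expression reduces to (5*x - 2)/(x + 1).
Substituting x = -5 gives 27/4.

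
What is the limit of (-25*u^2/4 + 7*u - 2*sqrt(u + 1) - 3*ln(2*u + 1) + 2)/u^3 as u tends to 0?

-65/8

Substitution gives 0/0 (the numerator vanishes to order 3).
Expand each term to order u^3: the coefficient of u^3 in -3·ln(1 + 2u) is -8 and in -2·√(1 + u) is -1/8.
Lower-order terms cancel with the polynomial part, so the numerator is (-65/8)·u^3 + o(u^3), and the limit is (-65/8)/(1) = -65/8.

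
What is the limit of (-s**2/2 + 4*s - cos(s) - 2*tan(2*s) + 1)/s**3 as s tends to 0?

-16/3

Substitution gives 0/0; apply L'Hôpital's rule 3 times.
After differentiating numerator and denominator 3 times the quotient is (-sin(s) - 96*tan(2*s)^4 - 128*tan(2*s)^2 - 32)/(6); at s = 0 this is -16/3.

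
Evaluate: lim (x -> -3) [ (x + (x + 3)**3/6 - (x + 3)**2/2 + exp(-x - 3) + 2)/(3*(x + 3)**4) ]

Direct substitution gives 0/0.
Apply L'Hôpital: lim (-x + (x + 3)^2/2 - e^(-x - 3) - 2)/(12*(x + 3)^3), still 0/0.
Apply L'Hôpital: lim (x + e^(-x - 3) + 2)/(36*(x + 3)^2), still 0/0.
Apply L'Hôpital: lim (1 - e^(-x - 3))/(72*x + 216), still 0/0.
After 4 applications of L'Hôpital's rule the quotient is (e^(-x - 3))/(72); substituting x = -3 gives 1/72.

1/72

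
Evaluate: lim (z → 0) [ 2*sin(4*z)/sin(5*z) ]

Substitution gives 0/0.
Divide numerator and denominator by z: sin(4z)/z → 4 and sin(5z)/z → 5, so the limit is 2·4/5 = 8/5.

8/5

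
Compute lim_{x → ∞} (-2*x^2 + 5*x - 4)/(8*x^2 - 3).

Numerator and denominator both have degree 2.
Dividing every term by x^2, all lower-order terms vanish and the limit is the ratio of leading coefficients, -2/(8) = -1/4.

-1/4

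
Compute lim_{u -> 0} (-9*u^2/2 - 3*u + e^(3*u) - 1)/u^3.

Direct substitution gives 0/0.
Apply L'Hôpital: lim (-9*u + 3*e^(3*u) - 3)/(3*u^2), still 0/0.
Apply L'Hôpital: lim (9*e^(3*u) - 9)/(6*u), still 0/0.
After 3 applications of L'Hôpital's rule the quotient is (27*e^(3*u))/(6); substituting u = 0 gives 9/2.

9/2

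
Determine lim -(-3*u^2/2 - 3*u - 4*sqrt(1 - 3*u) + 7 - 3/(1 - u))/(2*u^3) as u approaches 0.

-15/8

Substitution gives 0/0 (the numerator vanishes to order 3).
Expand each term to order u^3: the coefficient of u^3 in -4·√(1 - 3u) is 27/4 and in -3·1/(1 - u) is -3.
Lower-order terms cancel with the polynomial part, so the numerator is (15/4)·u^3 + o(u^3), and the limit is (15/4)/(-2) = -15/8.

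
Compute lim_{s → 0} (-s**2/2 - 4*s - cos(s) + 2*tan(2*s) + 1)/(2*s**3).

8/3

Substitution gives 0/0; apply L'Hôpital's rule 3 times.
After differentiating numerator and denominator 3 times the quotient is (-sin(s) + 96*tan(2*s)^4 + 128*tan(2*s)^2 + 32)/(12); at s = 0 this is 8/3.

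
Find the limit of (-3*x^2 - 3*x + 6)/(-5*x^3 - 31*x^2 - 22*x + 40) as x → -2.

At x = -2 both the top and bottom vanish — a removable singularity. Factoring out (x + 2) from each leaves (3 - 3*x)/(-5*x^2 - 21*x + 20), which at x = -2 equals 3/14.

3/14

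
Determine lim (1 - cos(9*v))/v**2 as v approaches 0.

81/2

Substitution gives 0/0.
Use (1 − cos u)/u² → 1/2 with u = 9v: the limit is 9²/(2·1) = 81/2.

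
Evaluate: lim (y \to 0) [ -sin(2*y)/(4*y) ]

Substitution gives 0/0.
Write it as (2/(-4))·sin(2y)/(2y); since sin(u)/u → 1, the limit is -1/2.

-1/2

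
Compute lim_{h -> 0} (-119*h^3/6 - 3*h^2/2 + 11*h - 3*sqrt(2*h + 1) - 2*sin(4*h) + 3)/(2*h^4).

Substitution gives 0/0; apply L'Hôpital's rule 4 times.
After differentiating numerator and denominator 4 times the quotient is (-512*sin(4*h) + 45/(2*h + 1)^(7/2))/(48); at h = 0 this is 15/16.

15/16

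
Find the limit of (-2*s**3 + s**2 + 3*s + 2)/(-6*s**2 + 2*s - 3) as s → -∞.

-∞

The numerator has higher degree (3 > 2); the quotient behaves like (-2/(-6))·s^1 for large |s|.
As s → −∞ this diverges to -∞.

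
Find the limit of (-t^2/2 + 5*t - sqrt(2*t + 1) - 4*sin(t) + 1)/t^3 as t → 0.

1/6

Substitution gives 0/0; apply L'Hôpital's rule 3 times.
After differentiating numerator and denominator 3 times the quotient is (4*cos(t) - 3/(2*t + 1)^(5/2))/(6); at t = 0 this is 1/6.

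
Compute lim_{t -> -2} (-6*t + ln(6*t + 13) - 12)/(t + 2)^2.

Direct substitution gives 0/0.
Apply L'Hôpital: lim (-6 + 6/(6*t + 13))/(2*t + 4), still 0/0.
After 2 applications of L'Hôpital's rule the quotient is (-36/(6*t + 13)^2)/(2); substituting t = -2 gives -18.

-18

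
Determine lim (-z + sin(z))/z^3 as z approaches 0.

-1/6

Direct substitution gives 0/0.
Apply L'Hôpital: lim (cos(z) - 1)/(3*z^2), still 0/0.
Apply L'Hôpital: lim (-sin(z))/(6*z), still 0/0.
After 3 applications of L'Hôpital's rule the quotient is (-cos(z))/(6); substituting z = 0 gives -1/6.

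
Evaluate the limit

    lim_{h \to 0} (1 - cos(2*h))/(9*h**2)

2/9

Substitution gives 0/0.
Use (1 − cos u)/u² → 1/2 with u = 2h: the limit is 2²/(2·9) = 2/9.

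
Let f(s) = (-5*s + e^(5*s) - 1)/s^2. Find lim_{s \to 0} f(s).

25/2

Direct substitution gives 0/0.
Apply L'Hôpital: lim (5*e^(5*s) - 5)/(2*s), still 0/0.
After 2 applications of L'Hôpital's rule the quotient is (25*e^(5*s))/(2); substituting s = 0 gives 25/2.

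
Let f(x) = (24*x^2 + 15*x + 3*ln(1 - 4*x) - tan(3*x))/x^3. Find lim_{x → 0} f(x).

-73

Substitution gives 0/0; apply L'Hôpital's rule 3 times.
After differentiating numerator and denominator 3 times the quotient is (6*(36*(4*x - 1)^3*(cos(6*x) - 2)/(cos(6*x) + 1)^2 + 64)/(4*x - 1)^3)/(6); at x = 0 this is -73.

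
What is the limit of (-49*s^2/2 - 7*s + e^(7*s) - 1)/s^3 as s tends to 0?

343/6

Direct substitution gives 0/0.
Apply L'Hôpital: lim (-49*s + 7*e^(7*s) - 7)/(3*s^2), still 0/0.
Apply L'Hôpital: lim (49*e^(7*s) - 49)/(6*s), still 0/0.
After 3 applications of L'Hôpital's rule the quotient is (343*e^(7*s))/(6); substituting s = 0 gives 343/6.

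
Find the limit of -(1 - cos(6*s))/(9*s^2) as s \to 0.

-2

Substitution gives 0/0.
Use (1 − cos u)/u² → 1/2 with u = 6s: the limit is 6²/(2·(-9)) = -2.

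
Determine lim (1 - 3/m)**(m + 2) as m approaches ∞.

The base → 1 and the exponent → ∞: a 1^∞ form.
Take logarithms: (m + 2)·ln(1 - 3/m). Since ln(1+u) ~ u for small u, this behaves like (m)·(-3/m) → -3.
So the limit is e^(-3).

e^(-3)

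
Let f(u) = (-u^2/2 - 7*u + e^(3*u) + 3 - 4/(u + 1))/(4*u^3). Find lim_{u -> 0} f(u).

17/8

Substitution gives 0/0; apply L'Hôpital's rule 3 times.
After differentiating numerator and denominator 3 times the quotient is (27*e^(3*u) + 24/(u + 1)^4)/(24); at u = 0 this is 17/8.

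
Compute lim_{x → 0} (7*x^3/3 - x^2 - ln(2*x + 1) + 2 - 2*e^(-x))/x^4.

Substitution gives 0/0 (the numerator vanishes to order 4).
Expand each term to order x^4: the coefficient of x^4 in −ln(1 + 2x) is 4 and in -2·e^(-x) is -1/12.
Lower-order terms cancel with the polynomial part, so the numerator is (47/12)·x^4 + o(x^4), and the limit is (47/12)/(1) = 47/12.

47/12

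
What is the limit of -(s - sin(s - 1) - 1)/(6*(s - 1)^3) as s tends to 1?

-1/36

Direct substitution gives 0/0.
Apply L'Hôpital: lim (1 - cos(s - 1))/(-18*(s - 1)^2), still 0/0.
Apply L'Hôpital: lim (sin(s - 1))/(36 - 36*s), still 0/0.
After 3 applications of L'Hôpital's rule the quotient is (cos(s - 1))/(-36); substituting s = 1 gives -1/36.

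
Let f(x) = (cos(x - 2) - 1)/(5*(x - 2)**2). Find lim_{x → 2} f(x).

Direct substitution gives 0/0.
Apply L'Hôpital: lim (-sin(x - 2))/(10*x - 20), still 0/0.
After 2 applications of L'Hôpital's rule the quotient is (-cos(x - 2))/(10); substituting x = 2 gives -1/10.

-1/10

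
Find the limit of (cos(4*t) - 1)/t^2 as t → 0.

-8

Direct substitution gives 0/0.
Apply L'Hôpital: lim (-4*sin(4*t))/(2*t), still 0/0.
After 2 applications of L'Hôpital's rule the quotient is (-16*cos(4*t))/(2); substituting t = 0 gives -8.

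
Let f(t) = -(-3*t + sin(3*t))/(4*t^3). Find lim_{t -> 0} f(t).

Direct substitution gives 0/0.
Apply L'Hôpital: lim (3*cos(3*t) - 3)/(-12*t^2), still 0/0.
Apply L'Hôpital: lim (-9*sin(3*t))/(-24*t), still 0/0.
After 3 applications of L'Hôpital's rule the quotient is (-27*cos(3*t))/(-24); substituting t = 0 gives 9/8.

9/8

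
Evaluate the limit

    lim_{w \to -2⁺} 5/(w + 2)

As w → -2⁺, (w + 2) → 0⁺, so (w + 2)^1 → 0⁺ and 5/(w + 2)^1 → ∞.

∞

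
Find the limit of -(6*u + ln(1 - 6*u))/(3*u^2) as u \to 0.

Direct substitution gives 0/0.
Apply L'Hôpital: lim (6 - 6/(1 - 6*u))/(-6*u), still 0/0.
After 2 applications of L'Hôpital's rule the quotient is (-36/(1 - 6*u)^2)/(-6); substituting u = 0 gives 6.

6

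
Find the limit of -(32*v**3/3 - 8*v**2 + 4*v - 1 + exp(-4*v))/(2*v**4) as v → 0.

-16/3

Direct substitution gives 0/0.
Apply L'Hôpital: lim (32*v^2 - 16*v + 4 - 4*e^(-4*v))/(-8*v^3), still 0/0.
Apply L'Hôpital: lim (64*v - 16 + 16*e^(-4*v))/(-24*v^2), still 0/0.
Apply L'Hôpital: lim (64 - 64*e^(-4*v))/(-48*v), still 0/0.
After 4 applications of L'Hôpital's rule the quotient is (256*e^(-4*v))/(-48); substituting v = 0 gives -16/3.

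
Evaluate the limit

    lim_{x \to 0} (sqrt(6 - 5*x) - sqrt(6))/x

Substitution gives 0/0. Multiply numerator and denominator by the conjugate √(6 - 5x) + √6.
The numerator becomes (6 - 5x) − 6 = -5x, so the expression simplifies to -5/(√(6 - 5x) + √6).
Letting x → 0 gives -5/(2√6) = -5*√(6)/12.

-5*√(6)/12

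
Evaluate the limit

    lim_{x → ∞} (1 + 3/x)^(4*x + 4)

e^(12)

Let L be the limit and take ln: ln L = lim (4x + 4)·ln(1 + 3/x) = lim (4x + 4)·(3/x + O(1/x²)) = 12.
Hence L = e^(12).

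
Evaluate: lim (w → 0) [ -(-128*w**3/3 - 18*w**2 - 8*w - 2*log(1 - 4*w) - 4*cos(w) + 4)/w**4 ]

Substitution gives 0/0; apply L'Hôpital's rule 4 times.
After differentiating numerator and denominator 4 times the quotient is (-4*cos(w) + 3072/(4*w - 1)^4)/(-24); at w = 0 this is -767/6.

-767/6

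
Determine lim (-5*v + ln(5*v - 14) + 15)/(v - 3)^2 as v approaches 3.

Direct substitution gives 0/0.
Apply L'Hôpital: lim (-5 + 5/(5*v - 14))/(2*v - 6), still 0/0.
After 2 applications of L'Hôpital's rule the quotient is (-25/(5*v - 14)^2)/(2); substituting v = 3 gives -25/2.

-25/2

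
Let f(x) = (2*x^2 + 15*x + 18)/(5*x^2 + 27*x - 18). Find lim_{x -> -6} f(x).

Since x = -6 makes numerator and denominator zero, (x + 6) divides both.
Cancelling it gives (2*x + 3)/(5*x - 3); now plug in x = -6 to get 3/11.

3/11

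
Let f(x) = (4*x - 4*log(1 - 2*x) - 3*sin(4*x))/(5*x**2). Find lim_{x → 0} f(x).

Substitution gives 0/0; apply L'Hôpital's rule 2 times.
After differentiating numerator and denominator 2 times the quotient is (48*sin(4*x) + 16/(2*x - 1)^2)/(10); at x = 0 this is 8/5.

8/5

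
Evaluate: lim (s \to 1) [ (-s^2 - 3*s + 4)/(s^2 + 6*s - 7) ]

-5/8

At s = 1 both the top and bottom vanish — a removable singularity. Factoring out (s - 1) from each leaves (-s - 4)/(s + 7), which at s = 1 equals -5/8.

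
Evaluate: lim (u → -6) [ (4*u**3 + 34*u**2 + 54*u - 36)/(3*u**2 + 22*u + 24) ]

Direct substitution gives 0/0, so factor. Both numerator and denominator have (u + 6) as a factor.
After cancelling, the expression reduces to (4*u^2 + 10*u - 6)/(3*u + 4).
Substituting u = -6 gives -39/7.

-39/7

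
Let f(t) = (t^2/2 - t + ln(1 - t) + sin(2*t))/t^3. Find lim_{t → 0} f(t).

Substitution gives 0/0 (the numerator vanishes to order 3).
Expand each term to order t^3: the coefficient of t^3 in sin(2t) is -4/3 and in ln(1 - t) is -1/3.
Lower-order terms cancel with the polynomial part, so the numerator is (-5/3)·t^3 + o(t^3), and the limit is (-5/3)/(1) = -5/3.

-5/3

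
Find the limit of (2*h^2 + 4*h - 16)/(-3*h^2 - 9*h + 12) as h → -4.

At h = -4 both the top and bottom vanish — a removable singularity. Factoring out (h + 4) from each leaves (2*h - 4)/(3 - 3*h), which at h = -4 equals -4/5.

-4/5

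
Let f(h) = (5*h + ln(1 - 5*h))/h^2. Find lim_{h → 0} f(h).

-25/2

Direct substitution gives 0/0.
Apply L'Hôpital: lim (5 - 5/(1 - 5*h))/(2*h), still 0/0.
After 2 applications of L'Hôpital's rule the quotient is (-25/(1 - 5*h)^2)/(2); substituting h = 0 gives -25/2.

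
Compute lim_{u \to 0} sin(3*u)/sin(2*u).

Substitution gives 0/0.
Divide numerator and denominator by u: sin(3u)/u → 3 and sin(2u)/u → 2, so the limit is 1·3/2 = 3/2.

3/2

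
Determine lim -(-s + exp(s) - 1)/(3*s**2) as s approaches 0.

Direct substitution gives 0/0.
Apply L'Hôpital: lim (e^(s) - 1)/(-6*s), still 0/0.
After 2 applications of L'Hôpital's rule the quotient is (e^(s))/(-6); substituting s = 0 gives -1/6.

-1/6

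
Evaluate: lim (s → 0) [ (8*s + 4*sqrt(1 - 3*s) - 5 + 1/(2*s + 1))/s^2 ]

-1/2

Substitution gives 0/0 (the numerator vanishes to order 2).
Expand each term to order s^2: the coefficient of s^2 in 4·√(1 - 3s) is -9/2 and in 1/(1 + 2s) is 4.
Lower-order terms cancel with the polynomial part, so the numerator is (-1/2)·s^2 + o(s^2), and the limit is (-1/2)/(1) = -1/2.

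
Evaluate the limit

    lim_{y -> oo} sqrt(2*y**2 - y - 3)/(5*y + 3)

For large |y|, √(2*y^2 - y - 3) ≈ √2·|y| and the denominator ≈ 5y.
Since y → +∞, |y| = y, giving √2/(5) = √(2)/5.

√(2)/5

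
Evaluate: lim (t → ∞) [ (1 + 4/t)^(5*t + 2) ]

e^(20)

Write it as [(1 + 4/t)^t]^(5) · (1 + 4/t)^(2). The bracketed term tends to e^(4) and the second factor to 1, so the limit is e^(20).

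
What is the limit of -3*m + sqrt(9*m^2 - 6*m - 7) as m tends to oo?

This has the form ∞ − ∞. Multiply and divide by the conjugate √(9*m^2 - 6*m - 7) + 3m.
That gives (-6m - 7) / (√(9*m^2 - 6*m - 7) + 3m).
Divide numerator and denominator by m: the limit is -6/(2·3) = -1.

-1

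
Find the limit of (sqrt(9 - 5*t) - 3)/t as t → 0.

A 0/0 form; rationalise with √(9 - 5t) + √9. This collapses the numerator to -5t, leaving -5/(√(9 - 5t) + √9) → -5/(2√9) = -5/6.

-5/6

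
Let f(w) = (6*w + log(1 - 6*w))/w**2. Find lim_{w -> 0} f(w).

-18

Direct substitution gives 0/0.
Apply L'Hôpital: lim (6 - 6/(1 - 6*w))/(2*w), still 0/0.
After 2 applications of L'Hôpital's rule the quotient is (-36/(1 - 6*w)^2)/(2); substituting w = 0 gives -18.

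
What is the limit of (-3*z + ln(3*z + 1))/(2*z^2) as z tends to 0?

-9/4

Direct substitution gives 0/0.
Apply L'Hôpital: lim (-3 + 3/(3*z + 1))/(4*z), still 0/0.
After 2 applications of L'Hôpital's rule the quotient is (-9/(3*z + 1)^2)/(4); substituting z = 0 gives -9/4.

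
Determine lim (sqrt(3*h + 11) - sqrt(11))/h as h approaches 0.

A 0/0 form; rationalise with √(11 + 3h) + √11. This collapses the numerator to 3h, leaving 3/(√(11 + 3h) + √11) → 3/(2√11) = 3*√(11)/22.

3*√(11)/22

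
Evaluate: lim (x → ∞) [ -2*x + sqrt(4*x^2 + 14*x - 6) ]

7/2

This has the form ∞ − ∞. Multiply and divide by the conjugate √(4*x^2 + 14*x - 6) + 2x.
That gives (14x - 6) / (√(4*x^2 + 14*x - 6) + 2x).
Divide numerator and denominator by x: the limit is 14/(2·2) = 7/2.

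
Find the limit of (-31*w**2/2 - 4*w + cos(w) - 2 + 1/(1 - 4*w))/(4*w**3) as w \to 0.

Substitution gives 0/0 (the numerator vanishes to order 3).
Expand each term to order w^3: the coefficient of w^3 in cos(w) is 0 and in 1/(1 - 4w) is 64.
Lower-order terms cancel with the polynomial part, so the numerator is (64)·w^3 + o(w^3), and the limit is (64)/(4) = 16.

16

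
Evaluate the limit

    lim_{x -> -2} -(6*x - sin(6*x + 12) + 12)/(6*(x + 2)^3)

Direct substitution gives 0/0.
Apply L'Hôpital: lim (6 - 6*cos(6*x + 12))/(-18*(x + 2)^2), still 0/0.
Apply L'Hôpital: lim (36*sin(6*x + 12))/(-36*x - 72), still 0/0.
After 3 applications of L'Hôpital's rule the quotient is (216*cos(6*x + 12))/(-36); substituting x = -2 gives -6.

-6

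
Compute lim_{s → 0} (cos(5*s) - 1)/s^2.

Direct substitution gives 0/0.
Apply L'Hôpital: lim (-5*sin(5*s))/(2*s), still 0/0.
After 2 applications of L'Hôpital's rule the quotient is (-25*cos(5*s))/(2); substituting s = 0 gives -25/2.

-25/2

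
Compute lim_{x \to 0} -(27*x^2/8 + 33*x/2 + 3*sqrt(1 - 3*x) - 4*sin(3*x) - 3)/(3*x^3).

-69/16

Substitution gives 0/0; apply L'Hôpital's rule 3 times.
After differentiating numerator and denominator 3 times the quotient is (108*cos(3*x) - 243/(8*(1 - 3*x)^(5/2)))/(-18); at x = 0 this is -69/16.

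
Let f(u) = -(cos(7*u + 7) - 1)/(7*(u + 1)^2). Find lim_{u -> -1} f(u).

7/2

Direct substitution gives 0/0.
Apply L'Hôpital: lim (-7*sin(7*u + 7))/(-14*u - 14), still 0/0.
After 2 applications of L'Hôpital's rule the quotient is (-49*cos(7*u + 7))/(-14); substituting u = -1 gives 7/2.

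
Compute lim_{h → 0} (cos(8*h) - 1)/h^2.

-32

Direct substitution gives 0/0.
Apply L'Hôpital: lim (-8*sin(8*h))/(2*h), still 0/0.
After 2 applications of L'Hôpital's rule the quotient is (-64*cos(8*h))/(2); substituting h = 0 gives -32.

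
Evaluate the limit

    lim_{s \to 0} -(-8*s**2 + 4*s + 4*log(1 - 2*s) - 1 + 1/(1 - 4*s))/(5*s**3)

Substitution gives 0/0 (the numerator vanishes to order 3).
Expand each term to order s^3: the coefficient of s^3 in 4·ln(1 - 2s) is -32/3 and in 1/(1 - 4s) is 64.
Lower-order terms cancel with the polynomial part, so the numerator is (160/3)·s^3 + o(s^3), and the limit is (160/3)/(-5) = -32/3.

-32/3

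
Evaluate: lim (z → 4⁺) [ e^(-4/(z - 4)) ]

0

As z → 4⁺, -4/(z - 4) → −∞, so e^(-4/(z - 4)) → 0.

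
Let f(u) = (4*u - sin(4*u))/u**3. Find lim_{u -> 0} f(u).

Direct substitution gives 0/0.
Apply L'Hôpital: lim (4 - 4*cos(4*u))/(3*u^2), still 0/0.
Apply L'Hôpital: lim (16*sin(4*u))/(6*u), still 0/0.
After 3 applications of L'Hôpital's rule the quotient is (64*cos(4*u))/(6); substituting u = 0 gives 32/3.

32/3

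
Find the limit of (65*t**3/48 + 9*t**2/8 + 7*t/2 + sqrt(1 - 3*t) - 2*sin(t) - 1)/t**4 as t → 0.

Substitution gives 0/0 (the numerator vanishes to order 4).
Expand each term to order t^4: the coefficient of t^4 in -2·sin(t) is 0 and in √(1 - 3t) is -405/128.
Lower-order terms cancel with the polynomial part, so the numerator is (-405/128)·t^4 + o(t^4), and the limit is (-405/128)/(1) = -405/128.

-405/128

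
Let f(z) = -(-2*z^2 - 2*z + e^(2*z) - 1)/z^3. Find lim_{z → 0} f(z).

Direct substitution gives 0/0.
Apply L'Hôpital: lim (-4*z + 2*e^(2*z) - 2)/(-3*z^2), still 0/0.
Apply L'Hôpital: lim (4*e^(2*z) - 4)/(-6*z), still 0/0.
After 3 applications of L'Hôpital's rule the quotient is (8*e^(2*z))/(-6); substituting z = 0 gives -4/3.

-4/3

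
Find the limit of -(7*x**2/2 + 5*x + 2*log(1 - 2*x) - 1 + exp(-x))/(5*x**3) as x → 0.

Substitution gives 0/0; apply L'Hôpital's rule 3 times.
After differentiating numerator and denominator 3 times the quotient is (-e^(-x) + 32/(2*x - 1)^3)/(-30); at x = 0 this is 11/10.

11/10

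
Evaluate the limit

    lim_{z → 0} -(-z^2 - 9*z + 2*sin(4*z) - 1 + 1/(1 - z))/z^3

61/3

Substitution gives 0/0 (the numerator vanishes to order 3).
Expand each term to order z^3: the coefficient of z^3 in 2·sin(4z) is -64/3 and in 1/(1 - z) is 1.
Lower-order terms cancel with the polynomial part, so the numerator is (-61/3)·z^3 + o(z^3), and the limit is (-61/3)/(-1) = 61/3.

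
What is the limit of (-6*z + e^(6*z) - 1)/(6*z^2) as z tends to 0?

Direct substitution gives 0/0.
Apply L'Hôpital: lim (6*e^(6*z) - 6)/(12*z), still 0/0.
After 2 applications of L'Hôpital's rule the quotient is (36*e^(6*z))/(12); substituting z = 0 gives 3.

3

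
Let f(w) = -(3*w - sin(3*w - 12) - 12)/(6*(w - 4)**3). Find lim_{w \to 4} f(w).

-3/4

Direct substitution gives 0/0.
Apply L'Hôpital: lim (3 - 3*cos(3*w - 12))/(-18*(w - 4)^2), still 0/0.
Apply L'Hôpital: lim (9*sin(3*w - 12))/(144 - 36*w), still 0/0.
After 3 applications of L'Hôpital's rule the quotient is (27*cos(3*w - 12))/(-36); substituting w = 4 gives -3/4.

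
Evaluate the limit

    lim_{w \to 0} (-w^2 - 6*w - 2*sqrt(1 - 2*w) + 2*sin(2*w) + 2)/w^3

-5/3

Substitution gives 0/0 (the numerator vanishes to order 3).
Expand each term to order w^3: the coefficient of w^3 in -2·√(1 - 2w) is 1 and in 2·sin(2w) is -8/3.
Lower-order terms cancel with the polynomial part, so the numerator is (-5/3)·w^3 + o(w^3), and the limit is (-5/3)/(1) = -5/3.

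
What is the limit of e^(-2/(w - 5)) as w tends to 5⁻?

As w → 5⁻, -2/(w - 5) → +∞, so e^(-2/(w - 5)) → ∞.

∞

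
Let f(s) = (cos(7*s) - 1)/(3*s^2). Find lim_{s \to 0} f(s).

-49/6

Direct substitution gives 0/0.
Apply L'Hôpital: lim (-7*sin(7*s))/(6*s), still 0/0.
After 2 applications of L'Hôpital's rule the quotient is (-49*cos(7*s))/(6); substituting s = 0 gives -49/6.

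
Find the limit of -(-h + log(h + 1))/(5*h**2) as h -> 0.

1/10

Direct substitution gives 0/0.
Apply L'Hôpital: lim (-1 + 1/(h + 1))/(-10*h), still 0/0.
After 2 applications of L'Hôpital's rule the quotient is (-1/(h + 1)^2)/(-10); substituting h = 0 gives 1/10.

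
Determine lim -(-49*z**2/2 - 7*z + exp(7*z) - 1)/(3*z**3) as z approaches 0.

Direct substitution gives 0/0.
Apply L'Hôpital: lim (-49*z + 7*e^(7*z) - 7)/(-9*z^2), still 0/0.
Apply L'Hôpital: lim (49*e^(7*z) - 49)/(-18*z), still 0/0.
After 3 applications of L'Hôpital's rule the quotient is (343*e^(7*z))/(-18); substituting z = 0 gives -343/18.

-343/18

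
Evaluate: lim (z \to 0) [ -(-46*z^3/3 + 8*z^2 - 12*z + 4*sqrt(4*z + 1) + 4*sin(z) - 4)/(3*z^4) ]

Substitution gives 0/0; apply L'Hôpital's rule 4 times.
After differentiating numerator and denominator 4 times the quotient is (4*sin(z) - 960/(4*z + 1)^(7/2))/(-72); at z = 0 this is 40/3.

40/3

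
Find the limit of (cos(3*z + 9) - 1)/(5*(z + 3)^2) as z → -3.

-9/10

Direct substitution gives 0/0.
Apply L'Hôpital: lim (-3*sin(3*z + 9))/(10*z + 30), still 0/0.
After 2 applications of L'Hôpital's rule the quotient is (-9*cos(3*z + 9))/(10); substituting z = -3 gives -9/10.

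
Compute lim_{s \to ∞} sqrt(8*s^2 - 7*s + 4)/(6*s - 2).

For large |s|, √(8*s^2 - 7*s + 4) ≈ √8·|s| and the denominator ≈ 6s.
Since s → +∞, |s| = s, giving √8/(6) = √(2)/3.

√(2)/3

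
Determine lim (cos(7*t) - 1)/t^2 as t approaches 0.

-49/2

Direct substitution gives 0/0.
Apply L'Hôpital: lim (-7*sin(7*t))/(2*t), still 0/0.
After 2 applications of L'Hôpital's rule the quotient is (-49*cos(7*t))/(2); substituting t = 0 gives -49/2.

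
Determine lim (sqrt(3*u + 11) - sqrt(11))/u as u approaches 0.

Substitution gives 0/0. Multiply numerator and denominator by the conjugate √(11 + 3u) + √11.
The numerator becomes (11 + 3u) − 11 = 3u, so the expression simplifies to 3/(√(11 + 3u) + √11).
Letting u → 0 gives 3/(2√11) = 3*√(11)/22.

3*√(11)/22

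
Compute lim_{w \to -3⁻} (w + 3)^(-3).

-∞

As w → -3⁻, (w + 3) → 0⁻, so (w + 3)^3 → 0⁻ and 1/(w + 3)^3 → -∞.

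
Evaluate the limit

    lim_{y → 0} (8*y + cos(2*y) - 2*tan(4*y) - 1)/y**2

-2

Substitution gives 0/0; apply L'Hôpital's rule 2 times.
After differentiating numerator and denominator 2 times the quotient is (-4*cos(2*y) - 64*tan(4*y)/cos(4*y)^2)/(2); at y = 0 this is -2.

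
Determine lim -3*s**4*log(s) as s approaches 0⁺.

This is a 0·(−∞) form. Rewrite as -3·ln(s) / s^(−4) and apply L'Hôpital:
the derivative quotient is -3·(1/s) / (−4·s^(−5)) = (3/4)·s^4 → 0.

0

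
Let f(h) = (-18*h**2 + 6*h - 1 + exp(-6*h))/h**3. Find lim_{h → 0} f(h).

-36

Direct substitution gives 0/0.
Apply L'Hôpital: lim (-36*h + 6 - 6*e^(-6*h))/(3*h^2), still 0/0.
Apply L'Hôpital: lim (-36 + 36*e^(-6*h))/(6*h), still 0/0.
After 3 applications of L'Hôpital's rule the quotient is (-216*e^(-6*h))/(6); substituting h = 0 gives -36.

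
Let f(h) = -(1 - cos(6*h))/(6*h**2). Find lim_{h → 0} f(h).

-3

Substitution gives 0/0.
Use (1 − cos u)/u² → 1/2 with u = 6h: the limit is 6²/(2·(-6)) = -3.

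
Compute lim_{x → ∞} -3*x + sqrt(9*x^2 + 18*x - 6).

An ∞ − ∞ form. Rationalising with the conjugate, the difference becomes (18x - 6) / (√(9*x^2 + 18*x - 6) + 3x).
For large x the denominator behaves like 2·3x, so the quotient tends to 18/6 = 3.

3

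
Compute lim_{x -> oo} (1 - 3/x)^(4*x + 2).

Write it as [(1 - 3/x)^x]^(4) · (1 - 3/x)^(2). The bracketed term tends to e^(-3) and the second factor to 1, so the limit is e^(-12).

e^(-12)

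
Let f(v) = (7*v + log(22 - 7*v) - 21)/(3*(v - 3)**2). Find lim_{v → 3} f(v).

-49/6

Direct substitution gives 0/0.
Apply L'Hôpital: lim (7 - 7/(22 - 7*v))/(6*v - 18), still 0/0.
After 2 applications of L'Hôpital's rule the quotient is (-49/(22 - 7*v)^2)/(6); substituting v = 3 gives -49/6.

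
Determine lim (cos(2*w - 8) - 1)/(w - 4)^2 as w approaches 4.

Direct substitution gives 0/0.
Apply L'Hôpital: lim (-2*sin(2*w - 8))/(2*w - 8), still 0/0.
After 2 applications of L'Hôpital's rule the quotient is (-4*cos(2*w - 8))/(2); substituting w = 4 gives -2.

-2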